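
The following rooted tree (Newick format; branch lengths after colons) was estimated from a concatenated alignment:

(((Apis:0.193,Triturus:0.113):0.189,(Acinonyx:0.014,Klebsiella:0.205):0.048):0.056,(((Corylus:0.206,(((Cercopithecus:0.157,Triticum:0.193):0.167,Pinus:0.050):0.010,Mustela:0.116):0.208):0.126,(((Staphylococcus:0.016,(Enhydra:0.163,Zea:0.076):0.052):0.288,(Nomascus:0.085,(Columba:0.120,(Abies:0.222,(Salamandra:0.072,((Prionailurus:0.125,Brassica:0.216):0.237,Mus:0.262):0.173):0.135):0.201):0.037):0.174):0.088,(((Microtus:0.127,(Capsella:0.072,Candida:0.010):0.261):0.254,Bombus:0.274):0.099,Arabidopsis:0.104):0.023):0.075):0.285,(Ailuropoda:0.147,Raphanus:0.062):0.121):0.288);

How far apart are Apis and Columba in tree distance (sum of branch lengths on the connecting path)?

1.505

The path runs Apis → … → MRCA → … → Columba; the MRCA is the root of the tree.
Branch lengths along that path: 0.193 + 0.189 + 0.056 + 0.288 + 0.285 + 0.075 + 0.088 + 0.174 + 0.037 + 0.120 = 1.505.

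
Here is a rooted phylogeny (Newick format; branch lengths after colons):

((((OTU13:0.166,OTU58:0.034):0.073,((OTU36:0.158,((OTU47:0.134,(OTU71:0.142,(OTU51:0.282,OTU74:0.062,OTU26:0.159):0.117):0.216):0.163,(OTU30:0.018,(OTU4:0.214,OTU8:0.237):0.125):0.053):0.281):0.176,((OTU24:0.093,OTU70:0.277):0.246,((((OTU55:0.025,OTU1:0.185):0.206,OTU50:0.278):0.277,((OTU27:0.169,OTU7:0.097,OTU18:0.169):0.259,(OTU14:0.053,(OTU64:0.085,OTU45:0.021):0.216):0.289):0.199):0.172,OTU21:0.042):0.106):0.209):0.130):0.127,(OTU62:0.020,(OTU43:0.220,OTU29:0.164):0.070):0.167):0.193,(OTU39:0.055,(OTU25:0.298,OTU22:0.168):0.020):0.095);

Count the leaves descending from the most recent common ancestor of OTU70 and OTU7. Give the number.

The MRCA of OTU70 and OTU7 is the node subtending ((OTU24,OTU70),((((OTU55,OTU1),OTU50),((OTU27,OTU7,OTU18),(OTU14,(OTU64,OTU45)))),OTU21)).
That clade contains 12 terminal taxa: OTU1, OTU14, OTU18, OTU21, OTU24, OTU27, OTU45, OTU50, OTU55, OTU64, OTU7, OTU70.

12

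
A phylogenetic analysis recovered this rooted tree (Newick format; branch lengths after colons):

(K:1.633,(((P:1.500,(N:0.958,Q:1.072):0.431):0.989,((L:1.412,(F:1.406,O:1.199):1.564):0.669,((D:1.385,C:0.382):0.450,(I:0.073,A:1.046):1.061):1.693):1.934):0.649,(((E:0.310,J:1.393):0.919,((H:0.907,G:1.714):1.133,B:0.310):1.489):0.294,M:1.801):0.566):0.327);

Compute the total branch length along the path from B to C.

7.767

The path runs B → … → MRCA → … → C; the MRCA is the node subtending (((P,(N,Q)),((L,(F,O)),((D,C),(I,A)))),(((E,J),((H,G),B)),M)).
Branch lengths along that path: 0.310 + 1.489 + 0.294 + 0.566 + 0.649 + 1.934 + 1.693 + 0.450 + 0.382 = 7.767.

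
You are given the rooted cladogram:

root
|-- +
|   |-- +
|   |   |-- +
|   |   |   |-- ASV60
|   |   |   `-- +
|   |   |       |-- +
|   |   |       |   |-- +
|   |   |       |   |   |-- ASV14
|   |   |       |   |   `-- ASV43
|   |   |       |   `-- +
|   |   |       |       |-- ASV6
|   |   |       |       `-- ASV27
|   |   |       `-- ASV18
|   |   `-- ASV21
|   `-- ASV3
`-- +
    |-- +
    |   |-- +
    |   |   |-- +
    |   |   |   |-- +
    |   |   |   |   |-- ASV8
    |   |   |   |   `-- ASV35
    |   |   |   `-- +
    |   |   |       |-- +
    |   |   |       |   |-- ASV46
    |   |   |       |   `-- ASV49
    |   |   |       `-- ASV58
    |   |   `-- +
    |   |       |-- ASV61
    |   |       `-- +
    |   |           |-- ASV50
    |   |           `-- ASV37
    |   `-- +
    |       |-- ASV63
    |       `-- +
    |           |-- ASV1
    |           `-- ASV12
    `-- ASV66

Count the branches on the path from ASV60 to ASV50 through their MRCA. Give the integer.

10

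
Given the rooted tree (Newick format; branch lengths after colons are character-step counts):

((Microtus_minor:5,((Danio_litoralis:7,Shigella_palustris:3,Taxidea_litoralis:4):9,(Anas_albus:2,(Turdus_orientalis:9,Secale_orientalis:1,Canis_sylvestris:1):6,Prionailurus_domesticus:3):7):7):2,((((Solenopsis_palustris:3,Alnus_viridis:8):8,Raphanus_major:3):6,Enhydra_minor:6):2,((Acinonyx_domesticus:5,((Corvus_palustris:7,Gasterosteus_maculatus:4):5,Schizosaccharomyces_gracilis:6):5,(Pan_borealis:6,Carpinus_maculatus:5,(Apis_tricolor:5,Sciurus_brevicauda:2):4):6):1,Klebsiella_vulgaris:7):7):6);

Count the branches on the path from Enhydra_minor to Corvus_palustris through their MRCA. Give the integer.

7

The MRCA of Enhydra_minor and Corvus_palustris is the node subtending ((((Solenopsis_palustris,Alnus_viridis),Raphanus_major),Enhydra_minor),((Acinonyx_domesticus,((Corvus_palustris,Gasterosteus_maculatus),Schizosaccharomyces_gracilis),(Pan_borealis,Carpinus_maculatus,(Apis_tricolor,Sciurus_brevicauda))),Klebsiella_vulgaris)).
From Enhydra_minor up to that node: 2 branches. From Corvus_palustris up to the same node: 5 branches. Total: 2 + 5 = 7.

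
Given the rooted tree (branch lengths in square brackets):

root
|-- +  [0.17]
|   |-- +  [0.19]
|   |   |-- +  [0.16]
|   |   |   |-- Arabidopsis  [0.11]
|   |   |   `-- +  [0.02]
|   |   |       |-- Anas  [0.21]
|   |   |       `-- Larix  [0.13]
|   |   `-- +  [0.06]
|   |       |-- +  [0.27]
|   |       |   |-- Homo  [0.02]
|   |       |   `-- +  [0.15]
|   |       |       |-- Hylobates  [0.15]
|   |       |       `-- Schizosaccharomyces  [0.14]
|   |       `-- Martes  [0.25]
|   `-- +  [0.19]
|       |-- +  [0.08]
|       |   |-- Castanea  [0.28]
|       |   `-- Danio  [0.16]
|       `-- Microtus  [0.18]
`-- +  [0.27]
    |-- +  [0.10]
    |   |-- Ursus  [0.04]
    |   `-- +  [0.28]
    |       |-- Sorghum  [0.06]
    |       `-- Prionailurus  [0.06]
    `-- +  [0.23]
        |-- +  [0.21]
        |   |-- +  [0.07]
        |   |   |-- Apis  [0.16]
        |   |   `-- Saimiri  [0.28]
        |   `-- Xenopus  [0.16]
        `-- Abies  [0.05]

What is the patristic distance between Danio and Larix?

The path runs Danio → … → MRCA → … → Larix; the MRCA is the node subtending (((Arabidopsis,(Anas,Larix)),((Homo,(Hylobates,Schizosaccharomyces)),Martes)),((Castanea,Danio),Microtus)).
Branch lengths along that path: 0.16 + 0.08 + 0.19 + 0.19 + 0.16 + 0.02 + 0.13 = 0.93.

0.93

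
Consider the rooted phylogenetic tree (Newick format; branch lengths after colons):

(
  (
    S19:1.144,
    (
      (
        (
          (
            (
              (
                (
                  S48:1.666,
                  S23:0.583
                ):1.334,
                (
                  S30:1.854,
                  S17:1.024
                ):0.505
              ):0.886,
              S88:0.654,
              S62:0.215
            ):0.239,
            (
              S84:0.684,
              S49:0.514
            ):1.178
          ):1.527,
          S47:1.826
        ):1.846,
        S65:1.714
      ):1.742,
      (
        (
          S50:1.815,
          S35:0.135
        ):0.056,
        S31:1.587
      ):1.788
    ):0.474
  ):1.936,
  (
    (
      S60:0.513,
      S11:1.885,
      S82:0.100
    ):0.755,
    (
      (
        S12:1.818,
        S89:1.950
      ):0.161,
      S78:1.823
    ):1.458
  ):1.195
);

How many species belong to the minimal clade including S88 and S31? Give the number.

13

The MRCA of S88 and S31 is the node subtending (((((((S48,S23),(S30,S17)),S88,S62),(S84,S49)),S47),S65),((S50,S35),S31)).
That clade contains 13 terminal taxa: S17, S23, S30, S31, S35, S47, S48, S49, S50, S62, S65, S84, S88.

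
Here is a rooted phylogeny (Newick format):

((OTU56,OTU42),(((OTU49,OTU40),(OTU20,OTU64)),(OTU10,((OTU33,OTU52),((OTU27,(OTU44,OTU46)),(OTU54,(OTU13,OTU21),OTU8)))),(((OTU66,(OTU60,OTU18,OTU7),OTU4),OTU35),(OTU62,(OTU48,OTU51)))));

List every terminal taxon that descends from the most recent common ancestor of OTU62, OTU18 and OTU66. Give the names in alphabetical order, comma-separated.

Tracing OTU62: it sits inside (OTU62,(OTU48,OTU51)).
Tracing OTU18: it sits inside (OTU60,OTU18,OTU7).
Tracing OTU66: it sits inside (OTU66,(OTU60,OTU18,OTU7),OTU4).
The smallest clade enclosing all 3 is (((OTU66,(OTU60,OTU18,OTU7),OTU4),OTU35),(OTU62,(OTU48,OTU51))); the answer is its 9 terminal taxa in alphabetical order.

OTU18, OTU35, OTU4, OTU48, OTU51, OTU60, OTU62, OTU66, OTU7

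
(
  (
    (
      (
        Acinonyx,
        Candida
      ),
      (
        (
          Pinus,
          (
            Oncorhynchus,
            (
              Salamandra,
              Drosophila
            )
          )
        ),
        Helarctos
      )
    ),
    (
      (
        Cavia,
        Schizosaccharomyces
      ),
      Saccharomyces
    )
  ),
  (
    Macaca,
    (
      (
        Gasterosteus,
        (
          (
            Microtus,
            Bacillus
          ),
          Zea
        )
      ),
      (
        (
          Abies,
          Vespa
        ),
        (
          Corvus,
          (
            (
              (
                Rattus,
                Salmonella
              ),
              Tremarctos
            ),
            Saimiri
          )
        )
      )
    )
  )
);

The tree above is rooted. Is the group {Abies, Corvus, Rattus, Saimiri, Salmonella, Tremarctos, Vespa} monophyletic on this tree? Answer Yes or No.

The most recent common ancestor of these taxa subtends ((Abies,Vespa),(Corvus,(((Rattus,Salmonella),Tremarctos),Saimiri))).
That clade has exactly 7 tips — every listed taxon and nothing else — so the group is monophyletic.

Yes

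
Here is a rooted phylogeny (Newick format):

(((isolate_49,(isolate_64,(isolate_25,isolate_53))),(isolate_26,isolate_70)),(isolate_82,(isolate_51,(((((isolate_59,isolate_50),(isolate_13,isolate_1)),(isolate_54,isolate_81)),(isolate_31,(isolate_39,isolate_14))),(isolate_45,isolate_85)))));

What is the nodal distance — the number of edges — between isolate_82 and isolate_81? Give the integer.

7

The MRCA of isolate_82 and isolate_81 is the node subtending (isolate_82,(isolate_51,(((((isolate_59,isolate_50),(isolate_13,isolate_1)),(isolate_54,isolate_81)),(isolate_31,(isolate_39,isolate_14))),(isolate_45,isolate_85)))).
From isolate_82 up to that node: 1 branch. From isolate_81 up to the same node: 6 branches. Total: 1 + 6 = 7.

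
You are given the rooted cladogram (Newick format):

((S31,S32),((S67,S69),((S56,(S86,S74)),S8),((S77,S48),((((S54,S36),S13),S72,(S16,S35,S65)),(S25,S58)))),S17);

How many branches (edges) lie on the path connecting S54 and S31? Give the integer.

9

The MRCA of S54 and S31 is the root of the tree.
From S54 up to that node: 7 branches. From S31 up to the same node: 2 branches. Total: 7 + 2 = 9.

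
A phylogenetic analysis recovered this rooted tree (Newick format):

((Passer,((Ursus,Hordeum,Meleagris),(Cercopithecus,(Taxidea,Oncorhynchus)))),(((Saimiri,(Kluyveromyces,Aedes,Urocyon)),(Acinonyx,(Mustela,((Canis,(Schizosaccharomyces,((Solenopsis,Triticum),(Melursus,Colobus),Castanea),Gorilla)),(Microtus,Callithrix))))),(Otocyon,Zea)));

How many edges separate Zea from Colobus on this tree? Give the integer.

The MRCA of Zea and Colobus is the node subtending (((Saimiri,(Kluyveromyces,Aedes,Urocyon)),(Acinonyx,(Mustela,((Canis,(Schizosaccharomyces,((Solenopsis,Triticum),(Melursus,Colobus),Castanea),Gorilla)),(Microtus,Callithrix))))),(Otocyon,Zea)).
From Zea up to that node: 2 branches. From Colobus up to the same node: 9 branches. Total: 2 + 9 = 11.

11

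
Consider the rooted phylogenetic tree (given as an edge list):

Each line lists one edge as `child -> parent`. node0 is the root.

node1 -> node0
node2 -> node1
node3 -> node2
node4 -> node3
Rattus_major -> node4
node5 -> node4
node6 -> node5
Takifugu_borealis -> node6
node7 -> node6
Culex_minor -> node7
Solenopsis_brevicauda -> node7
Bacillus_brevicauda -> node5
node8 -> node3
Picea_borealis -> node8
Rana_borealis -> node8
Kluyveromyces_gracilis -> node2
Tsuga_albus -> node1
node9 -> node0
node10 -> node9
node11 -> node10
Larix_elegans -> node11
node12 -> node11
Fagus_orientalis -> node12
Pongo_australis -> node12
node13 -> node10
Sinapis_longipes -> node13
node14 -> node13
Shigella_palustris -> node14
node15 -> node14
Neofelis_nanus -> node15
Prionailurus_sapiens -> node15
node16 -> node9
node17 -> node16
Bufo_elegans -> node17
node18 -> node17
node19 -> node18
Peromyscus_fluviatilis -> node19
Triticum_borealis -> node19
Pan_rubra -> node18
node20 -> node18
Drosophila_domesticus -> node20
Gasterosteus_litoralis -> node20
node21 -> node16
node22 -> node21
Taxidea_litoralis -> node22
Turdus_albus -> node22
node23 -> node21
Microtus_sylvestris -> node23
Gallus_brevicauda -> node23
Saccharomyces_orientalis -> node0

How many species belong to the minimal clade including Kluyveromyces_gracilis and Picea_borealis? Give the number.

8

The MRCA of Kluyveromyces_gracilis and Picea_borealis is the node subtending (((Rattus_major,((Takifugu_borealis,(Culex_minor,Solenopsis_brevicauda)),Bacillus_brevicauda)),(Picea_borealis,Rana_borealis)),Kluyveromyces_gracilis).
That clade contains 8 terminal taxa: Bacillus_brevicauda, Culex_minor, Kluyveromyces_gracilis, Picea_borealis, Rana_borealis, Rattus_major, Solenopsis_brevicauda, Takifugu_borealis.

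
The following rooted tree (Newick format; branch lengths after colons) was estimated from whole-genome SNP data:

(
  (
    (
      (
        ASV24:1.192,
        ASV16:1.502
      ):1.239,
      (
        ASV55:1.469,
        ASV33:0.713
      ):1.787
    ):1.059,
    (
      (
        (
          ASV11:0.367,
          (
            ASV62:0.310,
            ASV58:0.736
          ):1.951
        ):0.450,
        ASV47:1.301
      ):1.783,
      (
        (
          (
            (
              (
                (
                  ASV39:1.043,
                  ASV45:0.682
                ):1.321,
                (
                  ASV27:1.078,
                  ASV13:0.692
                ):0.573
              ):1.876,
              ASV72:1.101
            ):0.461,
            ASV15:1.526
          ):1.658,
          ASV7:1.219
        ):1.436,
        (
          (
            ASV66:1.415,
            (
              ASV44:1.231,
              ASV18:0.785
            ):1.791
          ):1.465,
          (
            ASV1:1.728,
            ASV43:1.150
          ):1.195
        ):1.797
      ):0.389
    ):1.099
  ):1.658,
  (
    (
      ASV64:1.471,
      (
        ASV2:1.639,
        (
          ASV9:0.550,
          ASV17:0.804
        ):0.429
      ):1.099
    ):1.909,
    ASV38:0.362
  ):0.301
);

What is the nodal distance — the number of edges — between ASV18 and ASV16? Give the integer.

The MRCA of ASV18 and ASV16 is the node subtending (((ASV24,ASV16),(ASV55,ASV33)),(((ASV11,(ASV62,ASV58)),ASV47),((((((ASV39,ASV45),(ASV27,ASV13)),ASV72),ASV15),ASV7),((ASV66,(ASV44,ASV18)),(ASV1,ASV43))))).
From ASV18 up to that node: 6 branches. From ASV16 up to the same node: 3 branches. Total: 6 + 3 = 9.

9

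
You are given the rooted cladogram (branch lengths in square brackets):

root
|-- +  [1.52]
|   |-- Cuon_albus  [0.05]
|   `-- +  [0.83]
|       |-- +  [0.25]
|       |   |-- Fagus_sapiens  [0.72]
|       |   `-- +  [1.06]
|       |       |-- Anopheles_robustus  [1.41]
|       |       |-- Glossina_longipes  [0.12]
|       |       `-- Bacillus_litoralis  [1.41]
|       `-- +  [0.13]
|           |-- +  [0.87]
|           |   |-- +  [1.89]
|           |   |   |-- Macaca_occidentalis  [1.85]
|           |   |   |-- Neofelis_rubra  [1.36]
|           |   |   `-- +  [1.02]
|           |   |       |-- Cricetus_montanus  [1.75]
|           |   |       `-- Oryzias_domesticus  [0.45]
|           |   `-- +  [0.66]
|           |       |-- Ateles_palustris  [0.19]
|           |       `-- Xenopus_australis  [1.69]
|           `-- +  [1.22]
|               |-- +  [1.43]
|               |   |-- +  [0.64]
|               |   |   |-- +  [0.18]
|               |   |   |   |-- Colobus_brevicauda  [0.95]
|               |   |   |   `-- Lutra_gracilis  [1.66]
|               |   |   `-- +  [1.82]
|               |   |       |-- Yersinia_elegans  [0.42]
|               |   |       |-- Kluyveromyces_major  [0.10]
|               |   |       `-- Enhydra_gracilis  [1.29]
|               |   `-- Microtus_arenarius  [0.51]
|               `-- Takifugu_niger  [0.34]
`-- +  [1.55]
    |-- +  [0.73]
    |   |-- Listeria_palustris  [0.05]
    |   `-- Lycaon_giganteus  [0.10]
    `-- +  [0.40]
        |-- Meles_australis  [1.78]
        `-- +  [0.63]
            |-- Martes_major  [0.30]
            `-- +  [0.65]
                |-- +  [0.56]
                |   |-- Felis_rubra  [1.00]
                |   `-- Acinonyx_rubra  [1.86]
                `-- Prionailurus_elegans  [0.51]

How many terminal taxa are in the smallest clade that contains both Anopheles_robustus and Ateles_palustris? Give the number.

17

The MRCA of Anopheles_robustus and Ateles_palustris is the node subtending ((Fagus_sapiens,(Anopheles_robustus,Glossina_longipes,Bacillus_litoralis)),(((Macaca_occidentalis,Neofelis_rubra,(Cricetus_montanus,Oryzias_domesticus)),(Ateles_palustris,Xenopus_australis)),((((Colobus_brevicauda,Lutra_gracilis),(Yersinia_elegans,Kluyveromyces_major,Enhydra_gracilis)),Microtus_arenarius),Takifugu_niger))).
That clade contains 17 terminal taxa: Anopheles_robustus, Ateles_palustris, Bacillus_litoralis, Colobus_brevicauda, Cricetus_montanus, Enhydra_gracilis, Fagus_sapiens, Glossina_longipes, Kluyveromyces_major, Lutra_gracilis, Macaca_occidentalis, Microtus_arenarius, Neofelis_rubra, Oryzias_domesticus, Takifugu_niger, Xenopus_australis, Yersinia_elegans.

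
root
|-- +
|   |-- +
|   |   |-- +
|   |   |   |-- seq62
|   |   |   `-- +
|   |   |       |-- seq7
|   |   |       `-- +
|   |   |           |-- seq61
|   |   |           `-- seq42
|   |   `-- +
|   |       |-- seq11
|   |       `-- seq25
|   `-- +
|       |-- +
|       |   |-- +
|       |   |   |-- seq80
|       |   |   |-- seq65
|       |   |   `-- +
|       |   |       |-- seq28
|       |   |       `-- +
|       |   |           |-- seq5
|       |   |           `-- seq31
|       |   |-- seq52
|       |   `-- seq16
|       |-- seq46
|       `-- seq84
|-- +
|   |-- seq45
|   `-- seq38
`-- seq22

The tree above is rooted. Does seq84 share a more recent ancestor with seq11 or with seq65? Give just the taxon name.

seq65

The MRCA of seq84 and seq65 subtends (((seq80,seq65,(seq28,(seq5,seq31))),seq52,seq16),seq46,seq84) (9 taxa).
The MRCA of seq84 and seq11 subtends (((seq62,(seq7,(seq61,seq42))),(seq11,seq25)),(((seq80,seq65,(seq28,(seq5,seq31))),seq52,seq16),seq46,seq84)) (15 taxa).
The first is nested inside the second, so seq84 shares a more recent common ancestor with seq65.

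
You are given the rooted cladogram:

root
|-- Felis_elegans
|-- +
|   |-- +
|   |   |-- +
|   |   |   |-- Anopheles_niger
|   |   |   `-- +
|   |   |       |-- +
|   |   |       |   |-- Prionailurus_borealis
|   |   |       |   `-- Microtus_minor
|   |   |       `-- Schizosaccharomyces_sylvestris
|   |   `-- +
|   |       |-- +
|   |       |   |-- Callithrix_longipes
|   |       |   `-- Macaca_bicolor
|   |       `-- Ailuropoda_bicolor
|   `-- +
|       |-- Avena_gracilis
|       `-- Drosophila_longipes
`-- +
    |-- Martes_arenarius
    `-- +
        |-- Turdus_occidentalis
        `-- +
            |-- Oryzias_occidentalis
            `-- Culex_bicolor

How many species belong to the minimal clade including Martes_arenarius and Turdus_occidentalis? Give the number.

4

The MRCA of Martes_arenarius and Turdus_occidentalis is the node subtending (Martes_arenarius,(Turdus_occidentalis,(Oryzias_occidentalis,Culex_bicolor))).
That clade contains 4 terminal taxa: Culex_bicolor, Martes_arenarius, Oryzias_occidentalis, Turdus_occidentalis.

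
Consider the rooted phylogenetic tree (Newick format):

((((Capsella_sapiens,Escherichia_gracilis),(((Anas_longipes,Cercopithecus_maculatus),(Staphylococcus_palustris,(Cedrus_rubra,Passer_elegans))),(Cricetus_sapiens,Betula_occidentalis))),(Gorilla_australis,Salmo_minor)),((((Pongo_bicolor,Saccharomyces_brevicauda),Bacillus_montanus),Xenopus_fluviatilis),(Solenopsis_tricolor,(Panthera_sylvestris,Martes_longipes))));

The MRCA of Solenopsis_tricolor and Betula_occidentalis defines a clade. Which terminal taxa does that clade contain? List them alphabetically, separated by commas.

Tracing Solenopsis_tricolor: it sits inside (Solenopsis_tricolor,(Panthera_sylvestris,Martes_longipes)).
Tracing Betula_occidentalis: it sits inside (Cricetus_sapiens,Betula_occidentalis).
The smallest clade enclosing both is the whole tree (their MRCA is the root), so the answer is all 18 tips in alphabetical order.

Anas_longipes, Bacillus_montanus, Betula_occidentalis, Capsella_sapiens, Cedrus_rubra, Cercopithecus_maculatus, Cricetus_sapiens, Escherichia_gracilis, Gorilla_australis, Martes_longipes, Panthera_sylvestris, Passer_elegans, Pongo_bicolor, Saccharomyces_brevicauda, Salmo_minor, Solenopsis_tricolor, Staphylococcus_palustris, Xenopus_fluviatilis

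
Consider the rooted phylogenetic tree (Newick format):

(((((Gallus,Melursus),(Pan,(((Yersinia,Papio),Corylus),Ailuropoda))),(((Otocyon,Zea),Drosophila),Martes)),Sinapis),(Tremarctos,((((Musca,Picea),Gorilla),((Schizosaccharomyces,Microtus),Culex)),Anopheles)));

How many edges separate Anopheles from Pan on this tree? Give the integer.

The MRCA of Anopheles and Pan is the root of the tree.
From Anopheles up to that node: 3 branches. From Pan up to the same node: 5 branches. Total: 3 + 5 = 8.

8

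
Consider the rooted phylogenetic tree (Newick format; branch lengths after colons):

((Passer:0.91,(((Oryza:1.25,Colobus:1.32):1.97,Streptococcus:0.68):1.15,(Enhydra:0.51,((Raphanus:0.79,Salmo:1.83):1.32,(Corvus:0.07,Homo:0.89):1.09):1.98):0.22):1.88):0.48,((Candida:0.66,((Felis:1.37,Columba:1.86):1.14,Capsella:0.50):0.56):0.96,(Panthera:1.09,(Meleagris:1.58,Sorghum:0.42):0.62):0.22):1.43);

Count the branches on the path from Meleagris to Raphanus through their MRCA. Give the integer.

10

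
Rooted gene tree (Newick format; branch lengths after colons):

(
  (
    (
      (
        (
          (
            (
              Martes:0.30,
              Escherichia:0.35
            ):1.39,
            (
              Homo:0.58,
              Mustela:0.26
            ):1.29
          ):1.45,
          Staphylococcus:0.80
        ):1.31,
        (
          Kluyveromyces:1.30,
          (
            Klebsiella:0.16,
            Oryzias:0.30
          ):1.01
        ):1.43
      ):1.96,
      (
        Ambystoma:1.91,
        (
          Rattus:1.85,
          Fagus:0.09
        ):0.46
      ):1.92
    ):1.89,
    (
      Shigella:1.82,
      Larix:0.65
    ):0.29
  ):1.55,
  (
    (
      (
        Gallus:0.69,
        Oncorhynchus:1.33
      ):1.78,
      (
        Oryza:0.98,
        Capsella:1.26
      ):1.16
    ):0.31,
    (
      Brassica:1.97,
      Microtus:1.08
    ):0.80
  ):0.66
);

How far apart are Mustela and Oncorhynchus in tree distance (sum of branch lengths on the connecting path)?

The path runs Mustela → … → MRCA → … → Oncorhynchus; the MRCA is the root of the tree.
Branch lengths along that path: 0.26 + 1.29 + 1.45 + 1.31 + 1.96 + 1.89 + 1.55 + 0.66 + 0.31 + 1.78 + 1.33 = 13.79.

13.79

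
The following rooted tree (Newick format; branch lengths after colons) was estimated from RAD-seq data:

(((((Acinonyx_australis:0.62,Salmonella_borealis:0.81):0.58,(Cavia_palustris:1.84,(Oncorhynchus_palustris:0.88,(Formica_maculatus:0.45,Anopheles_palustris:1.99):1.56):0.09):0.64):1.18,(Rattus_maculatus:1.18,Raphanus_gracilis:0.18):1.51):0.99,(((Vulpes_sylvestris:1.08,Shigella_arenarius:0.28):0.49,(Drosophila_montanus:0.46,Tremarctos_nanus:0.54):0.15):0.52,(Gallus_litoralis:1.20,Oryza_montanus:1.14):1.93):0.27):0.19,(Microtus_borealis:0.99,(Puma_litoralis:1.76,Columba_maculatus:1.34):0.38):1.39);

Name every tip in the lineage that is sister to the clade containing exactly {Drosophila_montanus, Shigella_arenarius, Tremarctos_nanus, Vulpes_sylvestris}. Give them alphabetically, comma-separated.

Gallus_litoralis, Oryza_montanus

The clade containing exactly {Drosophila_montanus, Shigella_arenarius, Tremarctos_nanus, Vulpes_sylvestris} attaches to the tree at the node subtending (((Vulpes_sylvestris,Shigella_arenarius),(Drosophila_montanus,Tremarctos_nanus)),(Gallus_litoralis,Oryza_montanus)).
The other lineage descending from that same node — the sister group — is (Gallus_litoralis,Oryza_montanus); its 2 tips in alphabetical order are the answer.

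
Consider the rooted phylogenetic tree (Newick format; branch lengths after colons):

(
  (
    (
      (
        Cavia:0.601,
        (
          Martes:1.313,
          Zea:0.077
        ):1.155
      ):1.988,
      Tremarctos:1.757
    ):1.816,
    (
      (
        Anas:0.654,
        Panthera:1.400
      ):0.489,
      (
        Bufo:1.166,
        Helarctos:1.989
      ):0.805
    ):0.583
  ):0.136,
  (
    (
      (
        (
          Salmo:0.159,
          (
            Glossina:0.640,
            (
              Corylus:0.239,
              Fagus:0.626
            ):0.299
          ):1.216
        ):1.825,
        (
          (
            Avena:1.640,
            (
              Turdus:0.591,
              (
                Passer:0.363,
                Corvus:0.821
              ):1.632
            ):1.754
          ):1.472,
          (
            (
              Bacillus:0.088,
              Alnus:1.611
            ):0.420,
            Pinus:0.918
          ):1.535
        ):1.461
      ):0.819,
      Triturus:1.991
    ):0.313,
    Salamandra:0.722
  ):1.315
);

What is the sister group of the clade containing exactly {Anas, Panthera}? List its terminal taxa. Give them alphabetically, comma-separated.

Bufo, Helarctos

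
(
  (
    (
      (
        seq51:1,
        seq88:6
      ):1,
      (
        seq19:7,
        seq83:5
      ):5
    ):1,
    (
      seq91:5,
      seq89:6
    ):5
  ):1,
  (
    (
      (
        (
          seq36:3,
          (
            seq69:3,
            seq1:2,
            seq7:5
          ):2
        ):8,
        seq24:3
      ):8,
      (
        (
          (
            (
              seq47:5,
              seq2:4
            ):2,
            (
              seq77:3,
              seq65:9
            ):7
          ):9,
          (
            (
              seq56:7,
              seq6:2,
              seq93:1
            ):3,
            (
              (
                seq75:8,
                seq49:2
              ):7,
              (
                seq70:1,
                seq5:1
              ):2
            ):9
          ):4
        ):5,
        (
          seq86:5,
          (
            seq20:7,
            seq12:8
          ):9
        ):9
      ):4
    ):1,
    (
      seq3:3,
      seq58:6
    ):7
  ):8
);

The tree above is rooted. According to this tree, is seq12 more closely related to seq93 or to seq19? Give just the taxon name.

seq93

The MRCA of seq12 and seq93 subtends ((((seq47,seq2),(seq77,seq65)),((seq56,seq6,seq93),((seq75,seq49),(seq70,seq5)))),(seq86,(seq20,seq12))) (14 taxa).
The MRCA of seq12 and seq19 is the root, subtending the entire tree (27 taxa).
The first is nested inside the second, so seq12 shares a more recent common ancestor with seq93.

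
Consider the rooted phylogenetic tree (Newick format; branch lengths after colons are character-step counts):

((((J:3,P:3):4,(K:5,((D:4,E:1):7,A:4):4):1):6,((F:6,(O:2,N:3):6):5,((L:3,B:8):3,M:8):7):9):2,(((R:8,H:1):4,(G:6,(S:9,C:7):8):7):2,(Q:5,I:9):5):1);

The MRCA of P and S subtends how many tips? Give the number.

19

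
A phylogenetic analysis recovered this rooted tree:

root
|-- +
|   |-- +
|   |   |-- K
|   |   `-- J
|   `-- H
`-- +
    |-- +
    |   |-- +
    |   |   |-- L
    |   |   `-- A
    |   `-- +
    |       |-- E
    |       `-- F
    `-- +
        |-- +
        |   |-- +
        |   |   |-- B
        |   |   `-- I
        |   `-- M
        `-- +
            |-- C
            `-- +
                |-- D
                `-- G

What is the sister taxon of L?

L attaches to the tree at the node subtending (L,A).
The other lineage descending from that same node — the sister group — is the single tip A.

A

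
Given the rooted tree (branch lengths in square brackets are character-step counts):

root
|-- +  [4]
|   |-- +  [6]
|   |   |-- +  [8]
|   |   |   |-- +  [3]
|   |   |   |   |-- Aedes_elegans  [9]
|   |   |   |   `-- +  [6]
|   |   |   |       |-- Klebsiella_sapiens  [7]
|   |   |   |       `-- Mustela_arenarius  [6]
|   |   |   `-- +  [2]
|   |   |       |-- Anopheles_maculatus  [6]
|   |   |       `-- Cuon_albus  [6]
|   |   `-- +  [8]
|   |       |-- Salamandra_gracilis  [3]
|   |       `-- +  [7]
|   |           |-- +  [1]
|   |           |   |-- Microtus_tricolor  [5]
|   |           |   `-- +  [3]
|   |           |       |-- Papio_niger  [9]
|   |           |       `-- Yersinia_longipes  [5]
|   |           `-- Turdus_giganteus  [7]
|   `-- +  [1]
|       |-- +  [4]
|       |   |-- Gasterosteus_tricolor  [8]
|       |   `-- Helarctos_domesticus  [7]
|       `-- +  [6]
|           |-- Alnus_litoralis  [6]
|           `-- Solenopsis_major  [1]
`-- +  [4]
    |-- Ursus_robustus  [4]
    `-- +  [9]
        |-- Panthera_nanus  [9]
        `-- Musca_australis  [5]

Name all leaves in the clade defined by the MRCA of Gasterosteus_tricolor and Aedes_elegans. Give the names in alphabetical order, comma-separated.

Aedes_elegans, Alnus_litoralis, Anopheles_maculatus, Cuon_albus, Gasterosteus_tricolor, Helarctos_domesticus, Klebsiella_sapiens, Microtus_tricolor, Mustela_arenarius, Papio_niger, Salamandra_gracilis, Solenopsis_major, Turdus_giganteus, Yersinia_longipes

Tracing Gasterosteus_tricolor: it sits inside (Gasterosteus_tricolor,Helarctos_domesticus).
Tracing Aedes_elegans: it sits inside (Aedes_elegans,(Klebsiella_sapiens,Mustela_arenarius)).
The smallest clade enclosing both is ((((Aedes_elegans,(Klebsiella_sapiens,Mustela_arenarius)),(Anopheles_maculatus,Cuon_albus)),(Salamandra_gracilis,((Microtus_tricolor,(Papio_niger,Yersinia_longipes)),Turdus_giganteus))),((Gasterosteus_tricolor,Helarctos_domesticus),(Alnus_litoralis,Solenopsis_major))); the answer is its 14 terminal taxa in alphabetical order.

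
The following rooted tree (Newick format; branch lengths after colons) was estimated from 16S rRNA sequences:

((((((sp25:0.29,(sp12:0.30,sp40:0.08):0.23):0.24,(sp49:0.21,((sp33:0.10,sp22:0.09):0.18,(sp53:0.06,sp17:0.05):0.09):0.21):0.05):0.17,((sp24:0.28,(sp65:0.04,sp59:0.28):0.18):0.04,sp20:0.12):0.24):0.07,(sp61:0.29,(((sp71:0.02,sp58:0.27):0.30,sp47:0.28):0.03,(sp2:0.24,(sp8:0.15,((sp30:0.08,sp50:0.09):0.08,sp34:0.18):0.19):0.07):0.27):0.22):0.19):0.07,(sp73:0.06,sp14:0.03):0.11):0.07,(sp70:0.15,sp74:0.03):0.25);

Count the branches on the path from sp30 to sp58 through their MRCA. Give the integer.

The MRCA of sp30 and sp58 is the node subtending (((sp71,sp58),sp47),(sp2,(sp8,((sp30,sp50),sp34)))).
From sp30 up to that node: 5 branches. From sp58 up to the same node: 3 branches. Total: 5 + 3 = 8.

8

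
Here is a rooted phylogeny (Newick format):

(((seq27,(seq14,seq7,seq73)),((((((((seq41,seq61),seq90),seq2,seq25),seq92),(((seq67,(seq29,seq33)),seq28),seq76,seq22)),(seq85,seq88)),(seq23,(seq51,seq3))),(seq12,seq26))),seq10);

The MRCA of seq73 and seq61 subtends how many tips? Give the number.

23

The MRCA of seq73 and seq61 is the node subtending ((seq27,(seq14,seq7,seq73)),((((((((seq41,seq61),seq90),seq2,seq25),seq92),(((seq67,(seq29,seq33)),seq28),seq76,seq22)),(seq85,seq88)),(seq23,(seq51,seq3))),(seq12,seq26))).
That clade contains 23 terminal taxa: seq12, seq14, seq2, seq22, seq23, seq25, seq26, seq27, seq28, seq29, seq3, seq33, seq41, seq51, seq61, seq67, seq7, seq73, seq76, seq85, seq88, seq90, seq92.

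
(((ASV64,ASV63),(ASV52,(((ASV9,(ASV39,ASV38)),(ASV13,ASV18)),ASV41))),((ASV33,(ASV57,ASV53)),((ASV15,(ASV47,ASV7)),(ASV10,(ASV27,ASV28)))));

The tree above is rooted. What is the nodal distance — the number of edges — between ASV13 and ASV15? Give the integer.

The MRCA of ASV13 and ASV15 is the root of the tree.
From ASV13 up to that node: 6 branches. From ASV15 up to the same node: 4 branches. Total: 6 + 4 = 10.

10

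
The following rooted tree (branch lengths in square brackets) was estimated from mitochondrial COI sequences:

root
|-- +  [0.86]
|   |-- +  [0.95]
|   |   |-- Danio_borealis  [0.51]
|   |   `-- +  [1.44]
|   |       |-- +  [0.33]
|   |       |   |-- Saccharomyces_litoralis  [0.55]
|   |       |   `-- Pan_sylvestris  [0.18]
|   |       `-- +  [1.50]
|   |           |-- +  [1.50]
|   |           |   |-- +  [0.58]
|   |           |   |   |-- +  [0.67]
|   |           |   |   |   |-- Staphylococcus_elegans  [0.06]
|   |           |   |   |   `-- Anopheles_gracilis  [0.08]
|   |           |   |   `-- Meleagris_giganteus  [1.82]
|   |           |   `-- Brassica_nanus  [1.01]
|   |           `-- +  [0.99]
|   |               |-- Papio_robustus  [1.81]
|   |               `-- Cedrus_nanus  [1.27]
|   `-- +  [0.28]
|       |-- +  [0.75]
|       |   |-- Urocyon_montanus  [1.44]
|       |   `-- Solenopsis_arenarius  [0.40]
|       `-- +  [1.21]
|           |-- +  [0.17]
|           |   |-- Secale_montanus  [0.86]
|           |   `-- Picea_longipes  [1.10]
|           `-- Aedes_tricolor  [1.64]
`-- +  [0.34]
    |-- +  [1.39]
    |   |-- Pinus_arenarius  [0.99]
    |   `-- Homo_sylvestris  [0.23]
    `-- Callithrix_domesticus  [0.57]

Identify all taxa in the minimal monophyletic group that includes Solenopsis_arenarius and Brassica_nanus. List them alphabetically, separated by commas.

Aedes_tricolor, Anopheles_gracilis, Brassica_nanus, Cedrus_nanus, Danio_borealis, Meleagris_giganteus, Pan_sylvestris, Papio_robustus, Picea_longipes, Saccharomyces_litoralis, Secale_montanus, Solenopsis_arenarius, Staphylococcus_elegans, Urocyon_montanus

Tracing Solenopsis_arenarius: it sits inside (Urocyon_montanus,Solenopsis_arenarius).
Tracing Brassica_nanus: it sits inside (((Staphylococcus_elegans,Anopheles_gracilis),Meleagris_giganteus),Brassica_nanus).
The smallest clade enclosing both is ((Danio_borealis,((Saccharomyces_litoralis,Pan_sylvestris),((((Staphylococcus_elegans,Anopheles_gracilis),Meleagris_giganteus),Brassica_nanus),(Papio_robustus,Cedrus_nanus)))),((Urocyon_montanus,Solenopsis_arenarius),((Secale_montanus,Picea_longipes),Aedes_tricolor))); the answer is its 14 terminal taxa in alphabetical order.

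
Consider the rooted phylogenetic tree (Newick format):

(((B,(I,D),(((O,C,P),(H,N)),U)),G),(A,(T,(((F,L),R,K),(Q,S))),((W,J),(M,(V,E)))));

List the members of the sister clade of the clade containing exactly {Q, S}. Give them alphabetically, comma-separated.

F, K, L, R

The clade containing exactly {Q, S} attaches to the tree at the node subtending (((F,L),R,K),(Q,S)).
The other lineage descending from that same node — the sister group — is ((F,L),R,K); its 4 tips in alphabetical order are the answer.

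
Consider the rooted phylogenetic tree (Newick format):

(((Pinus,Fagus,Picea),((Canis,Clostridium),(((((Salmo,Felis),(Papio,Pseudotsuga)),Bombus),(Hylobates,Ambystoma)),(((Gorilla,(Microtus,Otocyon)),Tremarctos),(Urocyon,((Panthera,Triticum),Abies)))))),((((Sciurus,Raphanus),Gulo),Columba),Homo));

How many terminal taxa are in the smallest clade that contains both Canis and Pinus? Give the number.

The MRCA of Canis and Pinus is the node subtending ((Pinus,Fagus,Picea),((Canis,Clostridium),(((((Salmo,Felis),(Papio,Pseudotsuga)),Bombus),(Hylobates,Ambystoma)),(((Gorilla,(Microtus,Otocyon)),Tremarctos),(Urocyon,((Panthera,Triticum),Abies)))))).
That clade contains 20 terminal taxa: Abies, Ambystoma, Bombus, Canis, Clostridium, Fagus, Felis, Gorilla, Hylobates, Microtus, Otocyon, Panthera, Papio, Picea, Pinus, Pseudotsuga, Salmo, Tremarctos, Triticum, Urocyon.

20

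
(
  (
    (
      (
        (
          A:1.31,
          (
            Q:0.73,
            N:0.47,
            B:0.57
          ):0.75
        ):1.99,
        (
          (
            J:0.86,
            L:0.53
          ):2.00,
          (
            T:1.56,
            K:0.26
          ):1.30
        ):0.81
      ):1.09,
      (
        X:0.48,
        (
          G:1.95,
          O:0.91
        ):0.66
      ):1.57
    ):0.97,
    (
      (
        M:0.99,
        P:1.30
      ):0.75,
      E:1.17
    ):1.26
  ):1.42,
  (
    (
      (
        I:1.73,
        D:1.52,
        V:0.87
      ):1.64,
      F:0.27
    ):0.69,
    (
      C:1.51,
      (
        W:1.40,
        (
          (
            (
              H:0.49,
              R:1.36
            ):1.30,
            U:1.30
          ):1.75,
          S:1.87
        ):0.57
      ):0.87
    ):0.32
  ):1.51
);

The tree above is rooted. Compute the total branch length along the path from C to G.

9.91

The path runs C → … → MRCA → … → G; the MRCA is the root of the tree.
Branch lengths along that path: 1.51 + 0.32 + 1.51 + 1.42 + 0.97 + 1.57 + 0.66 + 1.95 = 9.91.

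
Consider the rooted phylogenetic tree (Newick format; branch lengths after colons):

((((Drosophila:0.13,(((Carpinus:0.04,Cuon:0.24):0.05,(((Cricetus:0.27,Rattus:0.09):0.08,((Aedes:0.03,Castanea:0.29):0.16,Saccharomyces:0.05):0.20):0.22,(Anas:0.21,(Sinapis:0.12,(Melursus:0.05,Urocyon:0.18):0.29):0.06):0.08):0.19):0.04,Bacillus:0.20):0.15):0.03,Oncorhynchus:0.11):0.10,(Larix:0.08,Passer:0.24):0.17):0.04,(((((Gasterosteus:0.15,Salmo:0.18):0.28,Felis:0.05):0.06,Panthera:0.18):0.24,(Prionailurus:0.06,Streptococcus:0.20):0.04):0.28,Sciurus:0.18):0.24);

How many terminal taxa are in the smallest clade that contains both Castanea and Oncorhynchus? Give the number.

The MRCA of Castanea and Oncorhynchus is the node subtending ((Drosophila,(((Carpinus,Cuon),(((Cricetus,Rattus),((Aedes,Castanea),Saccharomyces)),(Anas,(Sinapis,(Melursus,Urocyon))))),Bacillus)),Oncorhynchus).
That clade contains 14 terminal taxa: Aedes, Anas, Bacillus, Carpinus, Castanea, Cricetus, Cuon, Drosophila, Melursus, Oncorhynchus, Rattus, Saccharomyces, Sinapis, Urocyon.

14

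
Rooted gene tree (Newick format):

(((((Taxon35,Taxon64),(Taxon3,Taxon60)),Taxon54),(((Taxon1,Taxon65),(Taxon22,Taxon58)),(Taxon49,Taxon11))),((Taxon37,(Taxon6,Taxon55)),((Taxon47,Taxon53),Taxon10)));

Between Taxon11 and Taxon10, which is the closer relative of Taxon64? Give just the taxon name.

The MRCA of Taxon64 and Taxon11 subtends ((((Taxon35,Taxon64),(Taxon3,Taxon60)),Taxon54),(((Taxon1,Taxon65),(Taxon22,Taxon58)),(Taxon49,Taxon11))) (11 taxa).
The MRCA of Taxon64 and Taxon10 is the root, subtending the entire tree (17 taxa).
The first is nested inside the second, so Taxon64 shares a more recent common ancestor with Taxon11.

Taxon11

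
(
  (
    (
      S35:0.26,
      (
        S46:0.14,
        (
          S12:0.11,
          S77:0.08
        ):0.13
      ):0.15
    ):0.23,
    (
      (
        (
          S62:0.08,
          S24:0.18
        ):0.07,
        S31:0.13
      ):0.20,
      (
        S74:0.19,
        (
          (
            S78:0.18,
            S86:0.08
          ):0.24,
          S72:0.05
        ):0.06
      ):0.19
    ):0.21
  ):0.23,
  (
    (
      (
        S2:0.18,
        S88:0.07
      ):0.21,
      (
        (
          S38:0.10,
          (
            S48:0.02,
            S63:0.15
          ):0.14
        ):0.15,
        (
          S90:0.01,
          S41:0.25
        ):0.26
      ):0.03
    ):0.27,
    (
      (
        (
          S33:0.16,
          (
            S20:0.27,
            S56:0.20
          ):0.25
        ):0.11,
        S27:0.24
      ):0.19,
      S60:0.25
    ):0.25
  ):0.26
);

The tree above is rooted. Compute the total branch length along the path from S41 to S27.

The path runs S41 → … → MRCA → … → S27; the MRCA is the node subtending (((S2,S88),((S38,(S48,S63)),(S90,S41))),(((S33,(S20,S56)),S27),S60)).
Branch lengths along that path: 0.25 + 0.26 + 0.03 + 0.27 + 0.25 + 0.19 + 0.24 = 1.49.

1.49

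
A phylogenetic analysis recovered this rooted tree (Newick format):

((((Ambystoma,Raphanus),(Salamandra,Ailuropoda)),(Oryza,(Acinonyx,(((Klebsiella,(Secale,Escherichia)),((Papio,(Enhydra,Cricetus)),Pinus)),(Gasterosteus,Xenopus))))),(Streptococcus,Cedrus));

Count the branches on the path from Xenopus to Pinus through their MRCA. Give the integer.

The MRCA of Xenopus and Pinus is the node subtending (((Klebsiella,(Secale,Escherichia)),((Papio,(Enhydra,Cricetus)),Pinus)),(Gasterosteus,Xenopus)).
From Xenopus up to that node: 2 branches. From Pinus up to the same node: 3 branches. Total: 2 + 3 = 5.

5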